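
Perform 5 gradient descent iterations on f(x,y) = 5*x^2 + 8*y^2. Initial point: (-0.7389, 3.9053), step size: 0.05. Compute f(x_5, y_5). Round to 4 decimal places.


Gradient descent on f(x,y) = 5*x^2 + 8*y^2.
Starting point: (-0.7389, 3.9053), alpha = 0.05
Step 1: grad_x = 2*5*-0.7389 = -7.389, grad_y = 2*8*3.9053 = 62.4848
  x_1 = -0.7389 - 0.05*-7.389 = -0.3695
  y_1 = 3.9053 - 0.05*62.4848 = 0.7811
Step 2: grad_x = 2*5*-0.3695 = -3.6945, grad_y = 2*8*0.7811 = 12.497
  x_2 = -0.3695 - 0.05*-3.6945 = -0.1847
  y_2 = 0.7811 - 0.05*12.497 = 0.1562
Step 3: grad_x = 2*5*-0.1847 = -1.8473, grad_y = 2*8*0.1562 = 2.4994
  x_3 = -0.1847 - 0.05*-1.8473 = -0.0924
  y_3 = 0.1562 - 0.05*2.4994 = 0.0312
Step 4: grad_x = 2*5*-0.0924 = -0.9236, grad_y = 2*8*0.0312 = 0.4999
  x_4 = -0.0924 - 0.05*-0.9236 = -0.0462
  y_4 = 0.0312 - 0.05*0.4999 = 0.0062
Step 5: grad_x = 2*5*-0.0462 = -0.4618, grad_y = 2*8*0.0062 = 0.1
  x_5 = -0.0462 - 0.05*-0.4618 = -0.0231
  y_5 = 0.0062 - 0.05*0.1 = 0.0012
f(-0.0231, 0.0012) = 5*(-0.0231)^2 + 8*0.0012^2 = 0.0027


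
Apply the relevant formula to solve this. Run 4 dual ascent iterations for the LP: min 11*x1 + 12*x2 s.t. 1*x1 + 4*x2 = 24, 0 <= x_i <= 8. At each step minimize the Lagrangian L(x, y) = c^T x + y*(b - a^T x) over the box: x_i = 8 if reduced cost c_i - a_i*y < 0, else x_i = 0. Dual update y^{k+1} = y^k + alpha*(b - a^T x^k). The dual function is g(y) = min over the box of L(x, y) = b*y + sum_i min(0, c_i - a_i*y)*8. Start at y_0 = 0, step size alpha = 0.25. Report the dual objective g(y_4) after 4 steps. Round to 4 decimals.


Dual ascent for LP: min 11*x1 + 12*x2, 1*x1 + 4*x2 = 24, 0 <= x_i <= 8
Step 1: y^k = 0.0, reduced costs: (11.0, 12.0)
  x^k = (0.0, 0.0), subgradient = b - a^T x = 24.0
  y^{k+1} = 0.0 + 0.25*24.0 = 6.0
Step 2: y^k = 6.0, reduced costs: (5.0, -12.0)
  x^k = (0.0, 8.0), subgradient = b - a^T x = -8.0
  y^{k+1} = 6.0 + 0.25*-8.0 = 4.0
Step 3: y^k = 4.0, reduced costs: (7.0, -4.0)
  x^k = (0.0, 8.0), subgradient = b - a^T x = -8.0
  y^{k+1} = 4.0 + 0.25*-8.0 = 2.0
Step 4: y^k = 2.0, reduced costs: (9.0, 4.0)
  x^k = (0.0, 0.0), subgradient = b - a^T x = 24.0
  y^{k+1} = 2.0 + 0.25*24.0 = 8.0
Dual objective at y_4 = 8.0: reduced costs (3.0, -20.0), box minimizer x = (0.0, 8.0)
g(y_4) = b*y + (c1 - a1*y)*x1 + (c2 - a2*y)*x2 = 24*8.0 + 3.0*0.0 + (-20.0)*8.0 = 192.0 + 0.0 - 160.0 = 32.0


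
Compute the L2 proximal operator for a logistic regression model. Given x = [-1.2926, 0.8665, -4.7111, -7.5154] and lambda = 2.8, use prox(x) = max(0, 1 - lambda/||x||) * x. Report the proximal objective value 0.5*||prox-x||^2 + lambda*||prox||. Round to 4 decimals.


Step 1: Compute ||x||.
||x|| = 9.0054
Step 2: Compute scaling factor.
scale = max(0, 1 - 2.8/9.0054) = 0.6891
Step 3: prox(x) = [-0.8907, 0.5971, -3.2463, -5.1787]
||prox(x)|| = 6.2054
Step 4: Proximal objective.
0.5*||prox-x||^2 = 3.92
lambda*||prox|| = 17.3751
Total = 21.2951


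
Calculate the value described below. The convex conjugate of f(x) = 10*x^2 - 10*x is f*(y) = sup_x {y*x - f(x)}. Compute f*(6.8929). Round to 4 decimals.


f*(y) = sup_x {y*x - a*x^2 - b*x} = sup_x {(y-b)*x - a*x^2}
FOC: (y - b) - 2a*x = 0 => x* = (y - b)/(2a)
x* = (6.8929 + 10)/(2*10) = 0.8446
f*(6.8929) = (y-b)^2/(4a) = (6.8929 + 10)^2/(4*10)
= 285.3701/40 = 7.1343


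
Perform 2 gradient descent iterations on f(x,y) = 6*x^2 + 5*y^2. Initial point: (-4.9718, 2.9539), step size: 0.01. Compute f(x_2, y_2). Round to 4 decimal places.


Gradient descent on f(x,y) = 6*x^2 + 5*y^2.
Starting point: (-4.9718, 2.9539), alpha = 0.01
Step 1: grad_x = 2*6*-4.9718 = -59.6616, grad_y = 2*5*2.9539 = 29.539
  x_1 = -4.9718 - 0.01*-59.6616 = -4.3752
  y_1 = 2.9539 - 0.01*29.539 = 2.6585
Step 2: grad_x = 2*6*-4.3752 = -52.5022, grad_y = 2*5*2.6585 = 26.5851
  x_2 = -4.3752 - 0.01*-52.5022 = -3.8502
  y_2 = 2.6585 - 0.01*26.5851 = 2.3927
f(-3.8502, 2.3927) = 6*(-3.8502)^2 + 5*2.3927^2 = 117.5666


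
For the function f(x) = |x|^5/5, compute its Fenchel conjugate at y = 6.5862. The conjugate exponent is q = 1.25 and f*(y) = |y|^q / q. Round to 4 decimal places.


The conjugate exponent q satisfies 1/p + 1/q = 1.
p = 5, so q = 5/(5 - 1) = 1.25
|y|^q = 6.5862^1.25 = 10.551
f*(6.5862) = 10.551 / 1.25 = 8.4408


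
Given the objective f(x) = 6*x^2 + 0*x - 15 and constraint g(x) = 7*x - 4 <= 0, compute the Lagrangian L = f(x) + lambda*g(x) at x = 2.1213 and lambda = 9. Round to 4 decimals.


Step 1: Evaluate f(x).
f(2.1213) = 6*2.1213^2 + 0*2.1213 - 15 = 11.9995
Step 2: Evaluate g(x).
g(2.1213) = 7*2.1213 - 4 = 10.8491
Step 3: Compute Lagrangian.
L = 11.9995 + 9*10.8491 = 109.6414


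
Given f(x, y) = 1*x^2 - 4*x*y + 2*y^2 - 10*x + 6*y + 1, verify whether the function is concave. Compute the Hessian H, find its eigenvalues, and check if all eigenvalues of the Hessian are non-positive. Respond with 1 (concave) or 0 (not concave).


The Hessian of f(x,y) = 1*x^2 - 4*x*y + 2*y^2 - 10*x + 6*y + 1 is:
H = [[2, -4], [-4, 4]]
Trace = 2 + 4 = 6
Determinant = 2*4 - (-4)^2 = -8
Discriminant = (6)^2 - 4*-8 = 68.0
Eigenvalues: lambda_1 = -1.1231, lambda_2 = 7.1231
The function is not concave.

0


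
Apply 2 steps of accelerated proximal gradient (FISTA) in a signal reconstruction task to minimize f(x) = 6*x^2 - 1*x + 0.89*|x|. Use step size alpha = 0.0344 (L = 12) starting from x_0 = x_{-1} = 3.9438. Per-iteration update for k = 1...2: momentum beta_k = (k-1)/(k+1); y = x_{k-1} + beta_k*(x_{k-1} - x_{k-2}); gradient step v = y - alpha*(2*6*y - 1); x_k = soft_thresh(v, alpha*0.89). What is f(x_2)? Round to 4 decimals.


FISTA on f(x) = 6*x^2 - 1*x + 0.89*|x|
L = 12, alpha = 0.0344
Iteration 1: beta = 0.0, y = 3.9438 + 0.0*(3.9438 - 3.9438) = 3.9438
  grad(y) = 46.3256, v = y - alpha*grad = 2.3502
  prox(v) = soft_thresh(2.3502, 0.0306) = 2.3196
Iteration 2: beta = 0.3333, y = 2.3196 + 0.3333*(2.3196 - 3.9438) = 1.7782
  grad(y) = 20.3381, v = y - alpha*grad = 1.0785
  prox(v) = soft_thresh(1.0785, 0.0306) = 1.0479
f(x_2) = 6*1.0479^2 - 1*1.0479 + 0.89*|1.0479| = 6.4737


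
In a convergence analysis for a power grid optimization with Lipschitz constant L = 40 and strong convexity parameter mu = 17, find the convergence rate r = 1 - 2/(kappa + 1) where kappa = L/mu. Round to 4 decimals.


Step 1: Compute the condition number.
kappa = L/mu = 40/17 = 2.3529
Step 2: Compute the convergence rate.
r = 1 - 2/(kappa + 1) = 1 - 2*mu/(L + mu) = (L - mu)/(L + mu) = 23/57 = 0.4035


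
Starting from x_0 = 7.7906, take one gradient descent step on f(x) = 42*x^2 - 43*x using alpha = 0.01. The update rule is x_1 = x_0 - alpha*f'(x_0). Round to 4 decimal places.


We compute the gradient at x_0 and apply the update.
f'(x) = 84*x - 43
f'(7.7906) = 84*7.7906 - 43 = 611.4104
x_1 = 7.7906 - 0.01*611.4104 = 1.6765


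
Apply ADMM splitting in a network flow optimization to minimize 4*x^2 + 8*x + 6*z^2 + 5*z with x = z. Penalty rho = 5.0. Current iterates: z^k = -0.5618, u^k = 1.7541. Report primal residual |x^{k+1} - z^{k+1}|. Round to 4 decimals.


ADMM iteration with rho = 5.0, z^k = -0.5618, u^k = 1.7541
Step 1: x-update.
Minimize 4*x^2 + 8*x + (5.0/2)*(x + 0.5618 + 1.7541)^2
FOC: (2*4 + 5.0)*x = -8 + 5.0*(-0.5618 - 1.7541)
x^{k+1} = -1.5061
Step 2: z-update.
Minimize 6*z^2 + 5*z + (5.0/2)*(-1.5061 - z + 1.7541)^2
FOC: (2*6 + 5.0)*z = -5 + 5.0*(-1.5061 + 1.7541)
z^{k+1} = -0.2212
Step 3: u-update.
u^{k+1} = 1.7541 - 1.5061 + 0.2212 = 0.4692
Step 4: Primal residual = |-1.5061 + 0.2212| = 1.2849


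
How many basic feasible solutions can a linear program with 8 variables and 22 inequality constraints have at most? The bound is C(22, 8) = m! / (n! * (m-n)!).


Each vertex corresponds to some choice of n active constraints out of m, so the number of vertices is at most C(m, n) = m! / (n!(m-n)!).
m = 22, n = 8
Numerator: 22 * 21 * 20 * 19 * 18 * 17 * 16 * 15
Denominator: 8! = 40320
C(22, 8) = 319770


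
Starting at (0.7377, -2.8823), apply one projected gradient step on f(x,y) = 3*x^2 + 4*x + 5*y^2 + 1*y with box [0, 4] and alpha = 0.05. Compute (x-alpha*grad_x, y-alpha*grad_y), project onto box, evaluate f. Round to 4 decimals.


Step 1: Compute gradient at (0.7377, -2.8823).
grad_x = 2*3*0.7377 + 4 = 8.4262
grad_y = 2*5*-2.8823 + 1 = -27.823
Step 2: Gradient step.
x_raw = 0.7377 - 0.05*8.4262 = 0.3164
y_raw = -2.8823 - 0.05*-27.823 = -1.4912
Step 3: Project onto [0, 4].
x_proj = clip(0.3164) = 0.3164
y_proj = clip(-1.4912) = 0.0
Step 4: Evaluate f.
f(0.3164, 0.0) = 1.5659


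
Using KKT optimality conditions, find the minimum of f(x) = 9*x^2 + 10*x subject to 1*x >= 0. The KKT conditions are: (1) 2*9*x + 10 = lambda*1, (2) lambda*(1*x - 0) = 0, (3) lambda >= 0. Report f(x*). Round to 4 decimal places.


Step 1: Try lambda = 0 (constraint inactive).
x_unc = -10/(2*9) = -0.5556
Check: 1*-0.5556 = -0.5556 < 0 -- violated!
Step 2: Constraint must be active: 1*x = 0
x* = 0/1 = 0.0
lambda = (2*9*0.0 + 10)/1 = 10.0
Step 3: Compute optimal value.
f(x*) = 9*0.0^2 + 10*0.0 = 0.0


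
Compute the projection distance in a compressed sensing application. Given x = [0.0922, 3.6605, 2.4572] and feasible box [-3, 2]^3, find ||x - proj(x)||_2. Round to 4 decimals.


Project each component onto [-3, 2].
clip(0.0922) = 0.0922, clip(3.6605) = 2.0, clip(2.4572) = 2.0
Projection = [0.0922, 2.0, 2.0]
Squared diffs: [0.0, 2.7573, 0.209]
Distance = sqrt(2.9663) = 1.7223


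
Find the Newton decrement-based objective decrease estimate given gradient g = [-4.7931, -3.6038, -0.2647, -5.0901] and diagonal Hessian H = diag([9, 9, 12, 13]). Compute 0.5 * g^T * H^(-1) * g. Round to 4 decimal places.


Step 1: H is diagonal, so H^(-1) * g = [-0.5326, -0.4004, -0.0221, -0.3915].
Step 2: g^T H^(-1) g = sum_i g_i^2 / H_ii
  = (-4.7931)^2/9 + (-3.6038)^2/9 + (-0.2647)^2/12 + (-5.0901)^2/13
  = 2.5526 + 1.443 + 0.0058 + 1.993 = 5.9945
Step 3: Objective decrease = 0.5 * g^T H^(-1) g = 2.9973


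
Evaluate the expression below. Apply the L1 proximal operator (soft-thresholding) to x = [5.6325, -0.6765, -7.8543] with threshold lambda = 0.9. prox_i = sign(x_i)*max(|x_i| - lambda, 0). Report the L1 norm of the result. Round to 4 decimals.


Soft-thresholding with lambda = 0.9:
prox(5.6325) = sign(5.6325)*max(|5.6325| - 0.9, 0) = 4.7325
prox(-0.6765) = sign(-0.6765)*max(|-0.6765| - 0.9, 0) = 0.0
prox(-7.8543) = sign(-7.8543)*max(|-7.8543| - 0.9, 0) = -6.9543
prox(x) = [4.7325, 0.0, -6.9543]
||prox(x)||_1 = 4.7325 + 0.0 + 6.9543 = 11.6868


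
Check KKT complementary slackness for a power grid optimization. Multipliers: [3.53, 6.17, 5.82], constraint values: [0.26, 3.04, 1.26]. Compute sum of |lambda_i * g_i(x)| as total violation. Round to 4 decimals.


KKT complementary slackness check:
lambda_1 * g_1 = 3.53 * 0.26 = 0.9178
lambda_2 * g_2 = 6.17 * 3.04 = 18.7568
lambda_3 * g_3 = 5.82 * 1.26 = 7.3332
Total violation = 0.9178 + 18.7568 + 7.3332 = 27.0078


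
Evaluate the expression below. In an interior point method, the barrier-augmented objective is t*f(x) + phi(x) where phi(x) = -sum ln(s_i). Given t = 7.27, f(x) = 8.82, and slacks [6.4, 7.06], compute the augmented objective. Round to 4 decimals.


Step 1: Compute log-barrier.
ln values: [1.8563, 1.9544]
phi = -(1.8563 + 1.9544) = -3.8107
Step 2: Compute augmented objective.
t*f(x) = 7.27*8.82 = 64.1214
Total = 64.1214 - 3.8107 = 60.3107


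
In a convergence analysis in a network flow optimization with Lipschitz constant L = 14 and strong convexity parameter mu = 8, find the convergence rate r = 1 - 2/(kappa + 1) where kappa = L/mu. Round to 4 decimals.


Step 1: Compute the condition number.
kappa = L/mu = 14/8 = 1.75
Step 2: Compute the convergence rate.
r = 1 - 2/(kappa + 1) = 1 - 2*mu/(L + mu) = (L - mu)/(L + mu) = 6/22 = 0.2727


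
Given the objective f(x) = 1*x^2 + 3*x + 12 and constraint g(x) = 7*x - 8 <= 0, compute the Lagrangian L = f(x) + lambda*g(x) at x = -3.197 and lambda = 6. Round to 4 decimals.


Step 1: Evaluate f(x).
f(-3.197) = 1*(-3.197)^2 + 3*(-3.197) + 12 = 12.6298
Step 2: Evaluate g(x).
g(-3.197) = 7*-3.197 - 8 = -30.379
Step 3: Compute Lagrangian.
L = 12.6298 + 6*-30.379 = -169.6442


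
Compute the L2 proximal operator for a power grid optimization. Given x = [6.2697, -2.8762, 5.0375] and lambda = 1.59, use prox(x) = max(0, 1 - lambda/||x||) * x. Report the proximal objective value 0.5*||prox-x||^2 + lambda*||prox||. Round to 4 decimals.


Step 1: Compute ||x||.
||x|| = 8.5415
Step 2: Compute scaling factor.
scale = max(0, 1 - 1.59/8.5415) = 0.8139
Step 3: prox(x) = [5.1026, -2.3408, 4.0998]
||prox(x)|| = 6.9515
Step 4: Proximal objective.
0.5*||prox-x||^2 = 1.2641
lambda*||prox|| = 11.0529
Total = 12.317


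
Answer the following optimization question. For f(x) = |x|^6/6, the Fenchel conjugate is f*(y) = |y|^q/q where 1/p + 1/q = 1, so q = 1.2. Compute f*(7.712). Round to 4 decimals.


The conjugate exponent q satisfies 1/p + 1/q = 1.
p = 6, so q = 6/(6 - 1) = 1.2
|y|^q = 7.712^1.2 = 11.6038
f*(7.712) = 11.6038 / 1.2 = 9.6698


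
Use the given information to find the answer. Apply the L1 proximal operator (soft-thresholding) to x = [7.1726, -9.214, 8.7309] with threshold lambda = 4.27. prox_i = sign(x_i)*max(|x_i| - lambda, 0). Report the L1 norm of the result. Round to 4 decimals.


Soft-thresholding with lambda = 4.27:
prox(7.1726) = sign(7.1726)*max(|7.1726| - 4.27, 0) = 2.9026
prox(-9.214) = sign(-9.214)*max(|-9.214| - 4.27, 0) = -4.944
prox(8.7309) = sign(8.7309)*max(|8.7309| - 4.27, 0) = 4.4609
prox(x) = [2.9026, -4.944, 4.4609]
||prox(x)||_1 = 2.9026 + 4.944 + 4.4609 = 12.3075


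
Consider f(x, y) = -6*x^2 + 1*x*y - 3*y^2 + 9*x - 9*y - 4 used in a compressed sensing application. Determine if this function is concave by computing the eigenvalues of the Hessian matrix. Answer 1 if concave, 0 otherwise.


The Hessian of f(x,y) = -6*x^2 + 1*x*y - 3*y^2 + 9*x - 9*y - 4 is:
H = [[-12, 1], [1, -6]]
Trace = -12 - 6 = -18
Determinant = -12*-6 - (1)^2 = 71
Discriminant = (-18)^2 - 4*71 = 40.0
Eigenvalues: lambda_1 = -12.1623, lambda_2 = -5.8377
The function is concave.

1


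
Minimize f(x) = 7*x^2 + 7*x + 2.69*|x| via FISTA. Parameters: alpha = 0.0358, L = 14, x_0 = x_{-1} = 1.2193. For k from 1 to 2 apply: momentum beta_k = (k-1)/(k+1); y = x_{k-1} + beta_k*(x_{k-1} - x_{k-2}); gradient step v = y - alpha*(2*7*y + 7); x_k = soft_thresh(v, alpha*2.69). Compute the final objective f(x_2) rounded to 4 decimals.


FISTA on f(x) = 7*x^2 + 7*x + 2.69*|x|
L = 14, alpha = 0.0358
Iteration 1: beta = 0.0, y = 1.2193 + 0.0*(1.2193 - 1.2193) = 1.2193
  grad(y) = 24.0702, v = y - alpha*grad = 0.3576
  prox(v) = soft_thresh(0.3576, 0.0963) = 0.2613
Iteration 2: beta = 0.3333, y = 0.2613 + 0.3333*(0.2613 - 1.2193) = -0.0581
  grad(y) = 6.1873, v = y - alpha*grad = -0.2796
  prox(v) = soft_thresh(-0.2796, 0.0963) = -0.1833
f(x_2) = 7*(-0.1833)^2 + 7*(-0.1833) + 2.69*|-0.1833| = -0.5548


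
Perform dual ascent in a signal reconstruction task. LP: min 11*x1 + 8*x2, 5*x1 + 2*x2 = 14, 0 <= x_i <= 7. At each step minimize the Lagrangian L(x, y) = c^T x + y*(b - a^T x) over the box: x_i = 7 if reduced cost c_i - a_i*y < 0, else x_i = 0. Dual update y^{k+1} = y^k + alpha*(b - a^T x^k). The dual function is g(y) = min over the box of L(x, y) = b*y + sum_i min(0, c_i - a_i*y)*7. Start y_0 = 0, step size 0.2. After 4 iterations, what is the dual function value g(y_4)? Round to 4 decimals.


Dual ascent for LP: min 11*x1 + 8*x2, 5*x1 + 2*x2 = 14, 0 <= x_i <= 7
Step 1: y^k = 0.0, reduced costs: (11.0, 8.0)
  x^k = (0.0, 0.0), subgradient = b - a^T x = 14.0
  y^{k+1} = 0.0 + 0.2*14.0 = 2.8
Step 2: y^k = 2.8, reduced costs: (-3.0, 2.4)
  x^k = (7.0, 0.0), subgradient = b - a^T x = -21.0
  y^{k+1} = 2.8 + 0.2*-21.0 = -1.4
Step 3: y^k = -1.4, reduced costs: (18.0, 10.8)
  x^k = (0.0, 0.0), subgradient = b - a^T x = 14.0
  y^{k+1} = -1.4 + 0.2*14.0 = 1.4
Step 4: y^k = 1.4, reduced costs: (4.0, 5.2)
  x^k = (0.0, 0.0), subgradient = b - a^T x = 14.0
  y^{k+1} = 1.4 + 0.2*14.0 = 4.2
Dual objective at y_4 = 4.2: reduced costs (-10.0, -0.4), box minimizer x = (7.0, 7.0)
g(y_4) = b*y + (c1 - a1*y)*x1 + (c2 - a2*y)*x2 = 14*4.2 + (-10.0)*7.0 + (-0.4)*7.0 = 58.8 - 70.0 - 2.8 = -14.0


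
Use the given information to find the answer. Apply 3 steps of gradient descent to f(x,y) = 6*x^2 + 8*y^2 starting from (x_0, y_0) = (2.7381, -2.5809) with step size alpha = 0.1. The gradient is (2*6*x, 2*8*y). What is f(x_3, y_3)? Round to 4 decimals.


Gradient descent on f(x,y) = 6*x^2 + 8*y^2.
Starting point: (2.7381, -2.5809), alpha = 0.1
Step 1: grad_x = 2*6*2.7381 = 32.8572, grad_y = 2*8*-2.5809 = -41.2944
  x_1 = 2.7381 - 0.1*32.8572 = -0.5476
  y_1 = -2.5809 - 0.1*-41.2944 = 1.5485
Step 2: grad_x = 2*6*-0.5476 = -6.5714, grad_y = 2*8*1.5485 = 24.7766
  x_2 = -0.5476 - 0.1*-6.5714 = 0.1095
  y_2 = 1.5485 - 0.1*24.7766 = -0.9291
Step 3: grad_x = 2*6*0.1095 = 1.3143, grad_y = 2*8*-0.9291 = -14.866
  x_3 = 0.1095 - 0.1*1.3143 = -0.0219
  y_3 = -0.9291 - 0.1*-14.866 = 0.5575
f(-0.0219, 0.5575) = 6*(-0.0219)^2 + 8*0.5575^2 = 2.4891


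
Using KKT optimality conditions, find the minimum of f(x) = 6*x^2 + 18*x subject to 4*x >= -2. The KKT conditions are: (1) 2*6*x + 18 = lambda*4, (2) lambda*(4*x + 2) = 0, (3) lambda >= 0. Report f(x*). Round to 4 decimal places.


Step 1: Try lambda = 0 (constraint inactive).
x_unc = -18/(2*6) = -1.5
Check: 4*-1.5 = -6.0 < -2 -- violated!
Step 2: Constraint must be active: 4*x = -2
x* = -2/4 = -0.5
lambda = (2*6*(-0.5) + 18)/4 = 3.0
Step 3: Compute optimal value.
f(x*) = 6*(-0.5)^2 + 18*(-0.5) = -7.5


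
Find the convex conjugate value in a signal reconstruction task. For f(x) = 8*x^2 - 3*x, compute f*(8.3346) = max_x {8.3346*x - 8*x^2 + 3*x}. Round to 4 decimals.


f*(y) = sup_x {y*x - a*x^2 - b*x} = sup_x {(y-b)*x - a*x^2}
FOC: (y - b) - 2a*x = 0 => x* = (y - b)/(2a)
x* = (8.3346 + 3)/(2*8) = 0.7084
f*(8.3346) = (y-b)^2/(4a) = (8.3346 + 3)^2/(4*8)
= 128.4732/32 = 4.0148


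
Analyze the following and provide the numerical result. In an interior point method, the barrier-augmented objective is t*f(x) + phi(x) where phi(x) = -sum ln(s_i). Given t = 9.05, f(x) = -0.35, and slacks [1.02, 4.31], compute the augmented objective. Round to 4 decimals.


Step 1: Compute log-barrier.
ln values: [0.0198, 1.4609]
phi = -(0.0198 + 1.4609) = -1.4807
Step 2: Compute augmented objective.
t*f(x) = 9.05*-0.35 = -3.1675
Total = -3.1675 - 1.4807 = -4.6482


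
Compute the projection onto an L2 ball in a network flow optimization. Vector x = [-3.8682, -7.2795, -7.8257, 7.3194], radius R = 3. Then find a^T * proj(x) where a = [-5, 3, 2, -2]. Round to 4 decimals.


Step 1: Compute ||x|| (intermediates to 6 decimals).
||x|| = sqrt((-3.8682)^2 + (-7.2795)^2 + (-7.8257)^2 + 7.3194^2) = 13.519219
Step 2: Project.
Since ||x|| > R, scale = R/||x|| = 3/13.519219 = 0.221906, proj(x) = scale * x
proj(x) = [-0.858377, -1.615365, -1.73657, 1.624219]
Step 3: Dot product.
a^T * proj(x) = -5*(-0.858377) + 3*(-1.615365) + 2*(-1.73657) - 2*1.624219 = -7.2758


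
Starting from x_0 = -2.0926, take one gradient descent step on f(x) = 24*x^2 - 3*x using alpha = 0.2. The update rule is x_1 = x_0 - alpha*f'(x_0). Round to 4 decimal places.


We compute the gradient at x_0 and apply the update.
f'(x) = 48*x - 3
f'(-2.0926) = 48*-2.0926 - 3 = -103.4448
x_1 = -2.0926 - 0.2*-103.4448 = 18.5964


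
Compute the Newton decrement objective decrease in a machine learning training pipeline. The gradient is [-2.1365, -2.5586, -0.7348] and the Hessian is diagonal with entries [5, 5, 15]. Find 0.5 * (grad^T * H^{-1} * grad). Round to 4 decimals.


Step 1: H is diagonal, so H^(-1) * g = [-0.4273, -0.5117, -0.049].
Step 2: g^T H^(-1) g = sum_i g_i^2 / H_ii
  = (-2.1365)^2/5 + (-2.5586)^2/5 + (-0.7348)^2/15
  = 0.9129 + 1.3093 + 0.036 = 2.2582
Step 3: Objective decrease = 0.5 * g^T H^(-1) g = 1.1291


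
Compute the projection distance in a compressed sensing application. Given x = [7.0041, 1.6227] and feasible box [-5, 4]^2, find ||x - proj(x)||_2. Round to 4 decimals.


Project each component onto [-5, 4].
clip(7.0041) = 4.0, clip(1.6227) = 1.6227
Projection = [4.0, 1.6227]
Squared diffs: [9.0246, 0.0]
Distance = sqrt(9.0246) = 3.0041


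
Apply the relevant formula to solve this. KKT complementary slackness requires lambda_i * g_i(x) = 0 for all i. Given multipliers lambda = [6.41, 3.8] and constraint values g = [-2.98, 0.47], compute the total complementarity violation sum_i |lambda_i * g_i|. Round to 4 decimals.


KKT complementary slackness check:
lambda_1 * g_1 = 6.41 * -2.98 = -19.1018
lambda_2 * g_2 = 3.8 * 0.47 = 1.786
Total violation = 19.1018 + 1.786 = 20.8878


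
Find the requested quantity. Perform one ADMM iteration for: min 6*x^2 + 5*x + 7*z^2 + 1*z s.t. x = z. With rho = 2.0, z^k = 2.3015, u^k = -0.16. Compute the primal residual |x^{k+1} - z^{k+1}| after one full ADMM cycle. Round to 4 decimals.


ADMM iteration with rho = 2.0, z^k = 2.3015, u^k = -0.16
Step 1: x-update.
Minimize 6*x^2 + 5*x + (2.0/2)*(x - 2.3015 - 0.16)^2
FOC: (2*6 + 2.0)*x = -5 + 2.0*(2.3015 + 0.16)
x^{k+1} = -0.0055
Step 2: z-update.
Minimize 7*z^2 + 1*z + (2.0/2)*(-0.0055 - z - 0.16)^2
FOC: (2*7 + 2.0)*z = -1 + 2.0*(-0.0055 - 0.16)
z^{k+1} = -0.0832
Step 3: u-update.
u^{k+1} = -0.16 - 0.0055 + 0.0832 = -0.0823
Step 4: Primal residual = |-0.0055 + 0.0832| = 0.0777


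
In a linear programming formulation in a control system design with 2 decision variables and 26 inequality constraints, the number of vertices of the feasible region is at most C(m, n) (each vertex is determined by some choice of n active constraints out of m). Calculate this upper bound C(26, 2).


Each vertex corresponds to some choice of n active constraints out of m, so the number of vertices is at most C(m, n) = m! / (n!(m-n)!).
m = 26, n = 2
Numerator: 26 * 25
Denominator: 2! = 2
C(26, 2) = 325


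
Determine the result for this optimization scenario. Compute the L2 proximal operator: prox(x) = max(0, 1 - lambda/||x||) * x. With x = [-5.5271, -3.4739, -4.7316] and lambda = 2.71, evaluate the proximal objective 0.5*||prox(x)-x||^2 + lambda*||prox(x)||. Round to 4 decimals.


Step 1: Compute ||x||.
||x|| = 8.0626
Step 2: Compute scaling factor.
scale = max(0, 1 - 2.71/8.0626) = 0.6639
Step 3: prox(x) = [-3.6693, -2.3062, -3.1412]
||prox(x)|| = 5.3526
Step 4: Proximal objective.
0.5*||prox-x||^2 = 3.6721
lambda*||prox|| = 14.5055
Total = 18.1775


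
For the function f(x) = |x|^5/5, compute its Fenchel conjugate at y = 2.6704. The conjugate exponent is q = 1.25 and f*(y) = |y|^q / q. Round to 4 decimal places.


The conjugate exponent q satisfies 1/p + 1/q = 1.
p = 5, so q = 5/(5 - 1) = 1.25
|y|^q = 2.6704^1.25 = 3.4137
f*(2.6704) = 3.4137 / 1.25 = 2.7309


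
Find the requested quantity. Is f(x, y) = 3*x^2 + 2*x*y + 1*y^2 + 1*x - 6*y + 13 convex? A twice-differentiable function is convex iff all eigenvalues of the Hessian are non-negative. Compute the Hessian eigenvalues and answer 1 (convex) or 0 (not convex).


The Hessian of f(x,y) = 3*x^2 + 2*x*y + 1*y^2 + 1*x - 6*y + 13 is:
H = [[6, 2], [2, 2]]
Trace = 6 + 2 = 8
Determinant = 6*2 - (2)^2 = 8
Discriminant = (8)^2 - 4*8 = 32.0
Eigenvalues: lambda_1 = 1.1716, lambda_2 = 6.8284
The function is convex.

1


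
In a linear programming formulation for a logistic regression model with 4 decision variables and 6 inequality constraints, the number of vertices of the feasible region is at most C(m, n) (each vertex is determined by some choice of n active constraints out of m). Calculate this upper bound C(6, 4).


Each vertex corresponds to some choice of n active constraints out of m, so the number of vertices is at most C(m, n) = m! / (n!(m-n)!).
m = 6, n = 4
Numerator: 6 * 5 * 4 * 3
Denominator: 4! = 24
C(6, 4) = 15


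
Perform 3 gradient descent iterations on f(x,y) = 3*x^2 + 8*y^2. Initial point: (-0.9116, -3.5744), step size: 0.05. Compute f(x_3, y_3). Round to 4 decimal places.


Gradient descent on f(x,y) = 3*x^2 + 8*y^2.
Starting point: (-0.9116, -3.5744), alpha = 0.05
Step 1: grad_x = 2*3*-0.9116 = -5.4696, grad_y = 2*8*-3.5744 = -57.1904
  x_1 = -0.9116 - 0.05*-5.4696 = -0.6381
  y_1 = -3.5744 - 0.05*-57.1904 = -0.7149
Step 2: grad_x = 2*3*-0.6381 = -3.8287, grad_y = 2*8*-0.7149 = -11.4381
  x_2 = -0.6381 - 0.05*-3.8287 = -0.4467
  y_2 = -0.7149 - 0.05*-11.4381 = -0.143
Step 3: grad_x = 2*3*-0.4467 = -2.6801, grad_y = 2*8*-0.143 = -2.2876
  x_3 = -0.4467 - 0.05*-2.6801 = -0.3127
  y_3 = -0.143 - 0.05*-2.2876 = -0.0286
f(-0.3127, -0.0286) = 3*(-0.3127)^2 + 8*(-0.0286)^2 = 0.2998


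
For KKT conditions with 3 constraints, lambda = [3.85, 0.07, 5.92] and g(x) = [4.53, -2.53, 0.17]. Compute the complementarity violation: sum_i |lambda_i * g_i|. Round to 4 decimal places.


KKT complementary slackness check:
lambda_1 * g_1 = 3.85 * 4.53 = 17.4405
lambda_2 * g_2 = 0.07 * -2.53 = -0.1771
lambda_3 * g_3 = 5.92 * 0.17 = 1.0064
Total violation = 17.4405 + 0.1771 + 1.0064 = 18.624


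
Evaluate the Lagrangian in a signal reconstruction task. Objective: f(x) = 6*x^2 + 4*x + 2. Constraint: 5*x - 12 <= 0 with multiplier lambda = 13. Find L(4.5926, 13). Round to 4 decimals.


Step 1: Evaluate f(x).
f(4.5926) = 6*4.5926^2 + 4*4.5926 + 2 = 146.9222
Step 2: Evaluate g(x).
g(4.5926) = 5*4.5926 - 12 = 10.963
Step 3: Compute Lagrangian.
L = 146.9222 + 13*10.963 = 289.4412


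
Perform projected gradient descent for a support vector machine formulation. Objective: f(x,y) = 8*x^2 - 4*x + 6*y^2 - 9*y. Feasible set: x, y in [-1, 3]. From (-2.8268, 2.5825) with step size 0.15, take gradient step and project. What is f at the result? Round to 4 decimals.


Step 1: Compute gradient at (-2.8268, 2.5825).
grad_x = 2*8*-2.8268 - 4 = -49.2288
grad_y = 2*6*2.5825 - 9 = 21.99
Step 2: Gradient step.
x_raw = -2.8268 - 0.15*-49.2288 = 4.5575
y_raw = 2.5825 - 0.15*21.99 = -0.716
Step 3: Project onto [-1, 3].
x_proj = clip(4.5575) = 3.0
y_proj = clip(-0.716) = -0.716
Step 4: Evaluate f.
f(3.0, -0.716) = 69.5199


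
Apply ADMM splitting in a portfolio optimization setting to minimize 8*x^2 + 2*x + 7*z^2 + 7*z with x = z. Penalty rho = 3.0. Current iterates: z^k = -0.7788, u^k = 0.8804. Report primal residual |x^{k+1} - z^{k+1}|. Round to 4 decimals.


ADMM iteration with rho = 3.0, z^k = -0.7788, u^k = 0.8804
Step 1: x-update.
Minimize 8*x^2 + 2*x + (3.0/2)*(x + 0.7788 + 0.8804)^2
FOC: (2*8 + 3.0)*x = -2 + 3.0*(-0.7788 - 0.8804)
x^{k+1} = -0.3672
Step 2: z-update.
Minimize 7*z^2 + 7*z + (3.0/2)*(-0.3672 - z + 0.8804)^2
FOC: (2*7 + 3.0)*z = -7 + 3.0*(-0.3672 + 0.8804)
z^{k+1} = -0.3212
Step 3: u-update.
u^{k+1} = 0.8804 - 0.3672 + 0.3212 = 0.8344
Step 4: Primal residual = |-0.3672 + 0.3212| = 0.046


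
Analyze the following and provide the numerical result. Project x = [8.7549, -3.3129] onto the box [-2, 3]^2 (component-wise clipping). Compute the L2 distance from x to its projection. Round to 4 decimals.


Project each component onto [-2, 3].
clip(8.7549) = 3.0, clip(-3.3129) = -2.0
Projection = [3.0, -2.0]
Squared diffs: [33.1189, 1.7237]
Distance = sqrt(34.8426) = 5.9028


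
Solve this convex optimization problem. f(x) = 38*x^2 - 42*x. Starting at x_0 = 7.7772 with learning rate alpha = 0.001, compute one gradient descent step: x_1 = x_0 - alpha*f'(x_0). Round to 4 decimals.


We compute the gradient at x_0 and apply the update.
f'(x) = 76*x - 42
f'(7.7772) = 76*7.7772 - 42 = 549.0672
x_1 = 7.7772 - 0.001*549.0672 = 7.2281


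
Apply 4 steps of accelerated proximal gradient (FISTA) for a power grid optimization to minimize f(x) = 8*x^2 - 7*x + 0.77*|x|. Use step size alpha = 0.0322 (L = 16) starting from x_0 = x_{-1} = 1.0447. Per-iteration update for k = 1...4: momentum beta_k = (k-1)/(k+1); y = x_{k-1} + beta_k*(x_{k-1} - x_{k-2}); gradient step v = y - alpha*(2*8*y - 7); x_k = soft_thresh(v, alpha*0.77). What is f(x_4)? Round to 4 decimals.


FISTA on f(x) = 8*x^2 - 7*x + 0.77*|x|
L = 16, alpha = 0.0322
Iteration 1: beta = 0.0, y = 1.0447 + 0.0*(1.0447 - 1.0447) = 1.0447
  grad(y) = 9.7152, v = y - alpha*grad = 0.7319
  prox(v) = soft_thresh(0.7319, 0.0248) = 0.7071
Iteration 2: beta = 0.3333, y = 0.7071 + 0.3333*(0.7071 - 1.0447) = 0.5945
  grad(y) = 2.5126, v = y - alpha*grad = 0.5136
  prox(v) = soft_thresh(0.5136, 0.0248) = 0.4888
Iteration 3: beta = 0.5, y = 0.4888 + 0.5*(0.4888 - 0.7071) = 0.3797
  grad(y) = -0.9245, v = y - alpha*grad = 0.4095
  prox(v) = soft_thresh(0.4095, 0.0248) = 0.3847
Iteration 4: beta = 0.6, y = 0.3847 + 0.6*(0.3847 - 0.4888) = 0.3222
  grad(y) = -1.8447, v = y - alpha*grad = 0.3816
  prox(v) = soft_thresh(0.3816, 0.0248) = 0.3568
f(x_4) = 8*0.3568^2 - 7*0.3568 + 0.77*|0.3568| = -1.2044


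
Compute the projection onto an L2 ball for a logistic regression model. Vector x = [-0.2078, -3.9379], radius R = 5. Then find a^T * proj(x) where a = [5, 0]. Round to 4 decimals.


Step 1: Compute ||x|| (intermediates to 6 decimals).
||x|| = sqrt((-0.2078)^2 + (-3.9379)^2) = 3.943379
Step 2: Project.
Since ||x|| <= R, proj = x (no scaling needed).
proj(x) = [-0.2078, -3.9379]
Step 3: Dot product.
a^T * proj(x) = 5*(-0.2078) + 0*(-3.9379) = -1.039


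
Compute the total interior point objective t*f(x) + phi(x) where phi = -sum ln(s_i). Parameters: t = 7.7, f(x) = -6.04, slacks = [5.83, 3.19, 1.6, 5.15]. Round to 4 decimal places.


Step 1: Compute log-barrier.
ln values: [1.763, 1.16, 0.47, 1.639]
phi = -(1.763 + 1.16 + 0.47 + 1.639) = -5.032
Step 2: Compute augmented objective.
t*f(x) = 7.7*-6.04 = -46.508
Total = -46.508 - 5.032 = -51.54


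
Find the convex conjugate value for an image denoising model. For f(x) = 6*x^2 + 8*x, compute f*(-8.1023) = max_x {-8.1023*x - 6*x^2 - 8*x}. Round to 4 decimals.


f*(y) = sup_x {y*x - a*x^2 - b*x} = sup_x {(y-b)*x - a*x^2}
FOC: (y - b) - 2a*x = 0 => x* = (y - b)/(2a)
x* = (-8.1023 - 8)/(2*6) = -1.3419
f*(-8.1023) = (y-b)^2/(4a) = (-8.1023 - 8)^2/(4*6)
= 259.2841/24 = 10.8035


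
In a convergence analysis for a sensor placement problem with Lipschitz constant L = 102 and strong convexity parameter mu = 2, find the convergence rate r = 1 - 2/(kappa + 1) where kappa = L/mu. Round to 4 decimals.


Step 1: Compute the condition number.
kappa = L/mu = 102/2 = 51.0
Step 2: Compute the convergence rate.
r = 1 - 2/(kappa + 1) = 1 - 2*mu/(L + mu) = (L - mu)/(L + mu) = 100/104 = 0.9615


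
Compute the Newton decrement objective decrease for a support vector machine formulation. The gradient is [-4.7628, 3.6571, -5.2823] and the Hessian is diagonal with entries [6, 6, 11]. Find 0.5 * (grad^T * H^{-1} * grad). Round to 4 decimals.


Step 1: H is diagonal, so H^(-1) * g = [-0.7938, 0.6095, -0.4802].
Step 2: g^T H^(-1) g = sum_i g_i^2 / H_ii
  = (-4.7628)^2/6 + (3.6571)^2/6 + (-5.2823)^2/11
  = 3.7807 + 2.2291 + 2.5366 = 8.5464
Step 3: Objective decrease = 0.5 * g^T H^(-1) g = 4.2732


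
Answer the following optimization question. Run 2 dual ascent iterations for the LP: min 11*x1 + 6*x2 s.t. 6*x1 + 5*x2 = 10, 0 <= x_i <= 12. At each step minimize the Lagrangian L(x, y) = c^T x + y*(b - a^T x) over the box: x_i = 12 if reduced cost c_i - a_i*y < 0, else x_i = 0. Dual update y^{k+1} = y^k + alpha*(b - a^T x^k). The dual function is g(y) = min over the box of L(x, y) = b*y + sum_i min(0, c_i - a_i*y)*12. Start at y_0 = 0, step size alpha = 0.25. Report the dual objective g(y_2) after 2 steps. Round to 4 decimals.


Dual ascent for LP: min 11*x1 + 6*x2, 6*x1 + 5*x2 = 10, 0 <= x_i <= 12
Step 1: y^k = 0.0, reduced costs: (11.0, 6.0)
  x^k = (0.0, 0.0), subgradient = b - a^T x = 10.0
  y^{k+1} = 0.0 + 0.25*10.0 = 2.5
Step 2: y^k = 2.5, reduced costs: (-4.0, -6.5)
  x^k = (12.0, 12.0), subgradient = b - a^T x = -122.0
  y^{k+1} = 2.5 + 0.25*-122.0 = -28.0
Dual objective at y_2 = -28.0: reduced costs (179.0, 146.0), box minimizer x = (0.0, 0.0)
g(y_2) = b*y + (c1 - a1*y)*x1 + (c2 - a2*y)*x2 = 10*(-28.0) + 179.0*0.0 + 146.0*0.0 = -280.0 + 0.0 + 0.0 = -280.0


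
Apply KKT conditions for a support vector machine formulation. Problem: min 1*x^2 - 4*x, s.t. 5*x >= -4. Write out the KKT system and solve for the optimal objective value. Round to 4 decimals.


Step 1: Try lambda = 0 (constraint inactive).
Stationarity: 2*1*x - 4 = 0
x* = 4/(2*1) = 2.0
Check constraint: 5*2.0 = 10.0 >= -4 -- satisfied.
Step 2: Compute optimal value.
f(x*) = 1*2.0^2 - 4*2.0 = -4.0


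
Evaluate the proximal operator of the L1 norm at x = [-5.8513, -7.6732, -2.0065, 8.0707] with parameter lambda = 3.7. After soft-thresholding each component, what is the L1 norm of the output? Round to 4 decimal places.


Soft-thresholding with lambda = 3.7:
prox(-5.8513) = sign(-5.8513)*max(|-5.8513| - 3.7, 0) = -2.1513
prox(-7.6732) = sign(-7.6732)*max(|-7.6732| - 3.7, 0) = -3.9732
prox(-2.0065) = sign(-2.0065)*max(|-2.0065| - 3.7, 0) = 0.0
prox(8.0707) = sign(8.0707)*max(|8.0707| - 3.7, 0) = 4.3707
prox(x) = [-2.1513, -3.9732, 0.0, 4.3707]
||prox(x)||_1 = 2.1513 + 3.9732 + 0.0 + 4.3707 = 10.4952


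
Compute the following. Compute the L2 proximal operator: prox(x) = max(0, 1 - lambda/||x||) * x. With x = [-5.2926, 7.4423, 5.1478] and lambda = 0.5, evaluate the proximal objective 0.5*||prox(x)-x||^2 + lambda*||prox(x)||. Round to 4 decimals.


Step 1: Compute ||x||.
||x|| = 10.4833
Step 2: Compute scaling factor.
scale = max(0, 1 - 0.5/10.4833) = 0.9523
Step 3: prox(x) = [-5.0402, 7.0873, 4.9023]
||prox(x)|| = 9.9833
Step 4: Proximal objective.
0.5*||prox-x||^2 = 0.125
lambda*||prox|| = 4.9917
Total = 5.1166


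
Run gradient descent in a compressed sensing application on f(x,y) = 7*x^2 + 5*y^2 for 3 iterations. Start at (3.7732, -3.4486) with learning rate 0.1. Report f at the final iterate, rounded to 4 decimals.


Gradient descent on f(x,y) = 7*x^2 + 5*y^2.
Starting point: (3.7732, -3.4486), alpha = 0.1
Step 1: grad_x = 2*7*3.7732 = 52.8248, grad_y = 2*5*-3.4486 = -34.486
  x_1 = 3.7732 - 0.1*52.8248 = -1.5093
  y_1 = -3.4486 - 0.1*-34.486 = 0.0
Step 2: grad_x = 2*7*-1.5093 = -21.1299, grad_y = 2*5*0.0 = 0.0
  x_2 = -1.5093 - 0.1*-21.1299 = 0.6037
  y_2 = 0.0 - 0.1*0.0 = 0.0
Step 3: grad_x = 2*7*0.6037 = 8.452, grad_y = 2*5*0.0 = 0.0
  x_3 = 0.6037 - 0.1*8.452 = -0.2415
  y_3 = 0.0 - 0.1*0.0 = 0.0
f(-0.2415, 0.0) = 7*(-0.2415)^2 + 5*0.0^2 = 0.4082


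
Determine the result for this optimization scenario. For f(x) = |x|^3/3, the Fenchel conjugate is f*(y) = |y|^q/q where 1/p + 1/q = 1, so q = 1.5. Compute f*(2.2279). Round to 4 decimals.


The conjugate exponent q satisfies 1/p + 1/q = 1.
p = 3, so q = 3/(3 - 1) = 1.5
|y|^q = 2.2279^1.5 = 3.3254
f*(2.2279) = 3.3254 / 1.5 = 2.2169


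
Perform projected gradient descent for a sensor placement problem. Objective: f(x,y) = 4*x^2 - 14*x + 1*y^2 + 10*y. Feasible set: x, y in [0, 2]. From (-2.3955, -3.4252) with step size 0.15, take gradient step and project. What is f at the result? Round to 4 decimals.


Step 1: Compute gradient at (-2.3955, -3.4252).
grad_x = 2*4*-2.3955 - 14 = -33.164
grad_y = 2*1*-3.4252 + 10 = 3.1496
Step 2: Gradient step.
x_raw = -2.3955 - 0.15*-33.164 = 2.5791
y_raw = -3.4252 - 0.15*3.1496 = -3.8976
Step 3: Project onto [0, 2].
x_proj = clip(2.5791) = 2.0
y_proj = clip(-3.8976) = 0.0
Step 4: Evaluate f.
f(2.0, 0.0) = -12.0


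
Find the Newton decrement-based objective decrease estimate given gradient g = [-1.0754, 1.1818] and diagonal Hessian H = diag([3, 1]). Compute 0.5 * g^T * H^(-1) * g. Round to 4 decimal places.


Step 1: H is diagonal, so H^(-1) * g = [-0.3585, 1.1818].
Step 2: g^T H^(-1) g = sum_i g_i^2 / H_ii
  = (-1.0754)^2/3 + (1.1818)^2/1
  = 0.3855 + 1.3967 = 1.7821
Step 3: Objective decrease = 0.5 * g^T H^(-1) g = 0.8911


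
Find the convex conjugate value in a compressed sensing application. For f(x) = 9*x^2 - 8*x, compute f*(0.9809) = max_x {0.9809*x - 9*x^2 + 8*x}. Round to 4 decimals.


f*(y) = sup_x {y*x - a*x^2 - b*x} = sup_x {(y-b)*x - a*x^2}
FOC: (y - b) - 2a*x = 0 => x* = (y - b)/(2a)
x* = (0.9809 + 8)/(2*9) = 0.4989
f*(0.9809) = (y-b)^2/(4a) = (0.9809 + 8)^2/(4*9)
= 80.6566/36 = 2.2405


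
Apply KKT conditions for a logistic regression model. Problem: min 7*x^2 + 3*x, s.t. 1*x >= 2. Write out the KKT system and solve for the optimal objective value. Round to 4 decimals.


Step 1: Try lambda = 0 (constraint inactive).
x_unc = -3/(2*7) = -0.2143
Check: 1*-0.2143 = -0.2143 < 2 -- violated!
Step 2: Constraint must be active: 1*x = 2
x* = 2/1 = 2.0
lambda = (2*7*2.0 + 3)/1 = 31.0
Step 3: Compute optimal value.
f(x*) = 7*2.0^2 + 3*2.0 = 34.0


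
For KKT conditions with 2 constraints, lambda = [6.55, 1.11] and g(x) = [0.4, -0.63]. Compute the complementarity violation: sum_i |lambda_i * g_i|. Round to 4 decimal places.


KKT complementary slackness check:
lambda_1 * g_1 = 6.55 * 0.4 = 2.62
lambda_2 * g_2 = 1.11 * -0.63 = -0.6993
Total violation = 2.62 + 0.6993 = 3.3193


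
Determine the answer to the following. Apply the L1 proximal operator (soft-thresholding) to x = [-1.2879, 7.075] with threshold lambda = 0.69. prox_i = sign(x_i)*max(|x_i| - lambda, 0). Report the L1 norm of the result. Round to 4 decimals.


Soft-thresholding with lambda = 0.69:
prox(-1.2879) = sign(-1.2879)*max(|-1.2879| - 0.69, 0) = -0.5979
prox(7.075) = sign(7.075)*max(|7.075| - 0.69, 0) = 6.385
prox(x) = [-0.5979, 6.385]
||prox(x)||_1 = 0.5979 + 6.385 = 6.9829


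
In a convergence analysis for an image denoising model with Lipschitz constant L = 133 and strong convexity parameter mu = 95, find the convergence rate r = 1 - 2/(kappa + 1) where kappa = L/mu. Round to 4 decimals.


Step 1: Compute the condition number.
kappa = L/mu = 133/95 = 1.4
Step 2: Compute the convergence rate.
r = 1 - 2/(kappa + 1) = 1 - 2*mu/(L + mu) = (L - mu)/(L + mu) = 38/228 = 0.1667


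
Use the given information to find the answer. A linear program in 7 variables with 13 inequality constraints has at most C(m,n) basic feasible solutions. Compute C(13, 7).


Each vertex corresponds to some choice of n active constraints out of m, so the number of vertices is at most C(m, n) = m! / (n!(m-n)!).
m = 13, n = 7
Numerator: 13 * 12 * 11 * 10 * 9 * 8 * 7
Denominator: 7! = 5040
C(13, 7) = 1716


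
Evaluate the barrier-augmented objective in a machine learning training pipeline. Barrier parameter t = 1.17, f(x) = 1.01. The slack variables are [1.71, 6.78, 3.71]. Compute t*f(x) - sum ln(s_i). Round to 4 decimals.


Step 1: Compute log-barrier.
ln values: [0.5365, 1.914, 1.311]
phi = -(0.5365 + 1.914 + 1.311) = -3.7615
Step 2: Compute augmented objective.
t*f(x) = 1.17*1.01 = 1.1817
Total = 1.1817 - 3.7615 = -2.5798


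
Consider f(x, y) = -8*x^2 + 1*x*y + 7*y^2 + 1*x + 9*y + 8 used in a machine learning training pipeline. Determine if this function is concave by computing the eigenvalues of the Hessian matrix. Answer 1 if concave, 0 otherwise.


The Hessian of f(x,y) = -8*x^2 + 1*x*y + 7*y^2 + 1*x + 9*y + 8 is:
H = [[-16, 1], [1, 14]]
Trace = -16 + 14 = -2
Determinant = -16*14 - (1)^2 = -225
Discriminant = (-2)^2 - 4*-225 = 904.0
Eigenvalues: lambda_1 = -16.0333, lambda_2 = 14.0333
The function is not concave.

0


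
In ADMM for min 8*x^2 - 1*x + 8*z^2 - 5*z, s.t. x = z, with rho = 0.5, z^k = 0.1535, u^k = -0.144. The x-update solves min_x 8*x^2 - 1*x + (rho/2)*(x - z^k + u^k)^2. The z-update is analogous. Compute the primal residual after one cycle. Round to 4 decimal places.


ADMM iteration with rho = 0.5, z^k = 0.1535, u^k = -0.144
Step 1: x-update.
Minimize 8*x^2 - 1*x + (0.5/2)*(x - 0.1535 - 0.144)^2
FOC: (2*8 + 0.5)*x = 1 + 0.5*(0.1535 + 0.144)
x^{k+1} = 0.0696
Step 2: z-update.
Minimize 8*z^2 - 5*z + (0.5/2)*(0.0696 - z - 0.144)^2
FOC: (2*8 + 0.5)*z = 5 + 0.5*(0.0696 - 0.144)
z^{k+1} = 0.3008
Step 3: u-update.
u^{k+1} = -0.144 + 0.0696 - 0.3008 = -0.3752
Step 4: Primal residual = |0.0696 - 0.3008| = 0.2312


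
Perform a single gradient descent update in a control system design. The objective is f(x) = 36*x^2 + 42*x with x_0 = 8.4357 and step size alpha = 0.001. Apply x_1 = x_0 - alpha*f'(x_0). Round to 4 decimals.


We compute the gradient at x_0 and apply the update.
f'(x) = 72*x + 42
f'(8.4357) = 72*8.4357 + 42 = 649.3704
x_1 = 8.4357 - 0.001*649.3704 = 7.7863


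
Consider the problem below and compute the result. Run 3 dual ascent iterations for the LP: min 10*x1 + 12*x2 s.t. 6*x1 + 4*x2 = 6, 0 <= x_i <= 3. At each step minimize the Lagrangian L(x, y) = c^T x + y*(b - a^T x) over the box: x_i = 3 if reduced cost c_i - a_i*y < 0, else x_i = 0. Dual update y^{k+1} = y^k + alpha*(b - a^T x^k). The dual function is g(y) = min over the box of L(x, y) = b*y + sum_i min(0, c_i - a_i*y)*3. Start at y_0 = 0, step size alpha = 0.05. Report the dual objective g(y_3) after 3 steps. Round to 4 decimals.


Dual ascent for LP: min 10*x1 + 12*x2, 6*x1 + 4*x2 = 6, 0 <= x_i <= 3
Step 1: y^k = 0.0, reduced costs: (10.0, 12.0)
  x^k = (0.0, 0.0), subgradient = b - a^T x = 6.0
  y^{k+1} = 0.0 + 0.05*6.0 = 0.3
Step 2: y^k = 0.3, reduced costs: (8.2, 10.8)
  x^k = (0.0, 0.0), subgradient = b - a^T x = 6.0
  y^{k+1} = 0.3 + 0.05*6.0 = 0.6
Step 3: y^k = 0.6, reduced costs: (6.4, 9.6)
  x^k = (0.0, 0.0), subgradient = b - a^T x = 6.0
  y^{k+1} = 0.6 + 0.05*6.0 = 0.9
Dual objective at y_3 = 0.9: reduced costs (4.6, 8.4), box minimizer x = (0.0, 0.0)
g(y_3) = b*y + (c1 - a1*y)*x1 + (c2 - a2*y)*x2 = 6*0.9 + 4.6*0.0 + 8.4*0.0 = 5.4 + 0.0 + 0.0 = 5.4
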